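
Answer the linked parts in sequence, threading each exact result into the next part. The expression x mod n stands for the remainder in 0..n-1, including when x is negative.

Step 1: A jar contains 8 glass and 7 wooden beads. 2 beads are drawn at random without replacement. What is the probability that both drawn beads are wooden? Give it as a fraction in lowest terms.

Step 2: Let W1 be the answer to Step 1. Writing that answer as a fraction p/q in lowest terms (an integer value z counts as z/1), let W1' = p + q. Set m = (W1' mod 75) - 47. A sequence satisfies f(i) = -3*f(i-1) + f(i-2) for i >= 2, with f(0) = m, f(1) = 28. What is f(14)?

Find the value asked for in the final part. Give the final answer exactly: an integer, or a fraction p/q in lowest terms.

Step 1: total draws C(15,2) = 105; favorable C(7,2) = 21; P = 1/5; answer 1/5
Step 2: W1 = 1/5; threaded value p + q = 6; m = -41; f(2) = -3*(28) + 1*(-41) = -125; iterating: f(2)=-125, f(3)=403, f(4)=-1334, f(5)=4405, f(6)=-14549, f(7)=48052, f(8)=-158705, f(9)=524167, f(10)=-1731206, f(11)=5717785, f(12)=-18884561, f(13)=62371468, f(14)=-205998965; answer -205998965

-205998965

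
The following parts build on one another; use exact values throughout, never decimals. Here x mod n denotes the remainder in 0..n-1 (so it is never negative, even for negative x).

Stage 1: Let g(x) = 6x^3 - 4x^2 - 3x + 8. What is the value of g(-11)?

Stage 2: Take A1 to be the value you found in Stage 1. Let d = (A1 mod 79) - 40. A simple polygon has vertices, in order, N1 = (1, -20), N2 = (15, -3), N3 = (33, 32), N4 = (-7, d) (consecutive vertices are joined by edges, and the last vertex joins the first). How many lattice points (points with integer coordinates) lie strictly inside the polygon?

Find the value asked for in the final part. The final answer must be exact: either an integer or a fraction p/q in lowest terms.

358

Stage 1: 6*(-11)^3 - 4*(-11)^2 - 3*(-11)^1 + 8 = (-7986) + (-484) + (33) + (8) = -8429; answer -8429
Stage 2: A1 = -8429; d = -16; cross terms: (1*-3 - 15*-20)=297, (15*32 - 33*-3)=579, (33*-16 - -7*32)=-304, (-7*-20 - 1*-16)=156; twice the area = |728| = 728; area = 364; boundary points = 1 + 1 + 8 + 4 = 14; strictly interior points = area - boundary/2 + 1 = 358; answer 358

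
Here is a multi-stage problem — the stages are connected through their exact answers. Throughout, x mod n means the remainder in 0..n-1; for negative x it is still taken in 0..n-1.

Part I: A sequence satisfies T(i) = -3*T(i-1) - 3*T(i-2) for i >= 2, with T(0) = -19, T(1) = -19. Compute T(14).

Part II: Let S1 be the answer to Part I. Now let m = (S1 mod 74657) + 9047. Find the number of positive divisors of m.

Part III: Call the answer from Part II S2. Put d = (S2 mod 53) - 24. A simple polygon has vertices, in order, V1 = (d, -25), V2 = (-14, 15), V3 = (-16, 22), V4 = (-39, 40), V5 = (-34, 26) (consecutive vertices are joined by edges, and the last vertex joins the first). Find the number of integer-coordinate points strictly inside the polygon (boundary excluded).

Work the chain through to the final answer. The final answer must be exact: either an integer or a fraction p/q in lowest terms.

451

Part I: T(2) = -3*(-19) - 3*(-19) = 114; iterating: T(2)=114, T(3)=-285, T(4)=513, T(5)=-684, T(6)=513, T(7)=513, T(8)=-3078, T(9)=7695, T(10)=-13851, T(11)=18468, T(12)=-13851, T(13)=-13851, T(14)=83106; answer 83106
Part II: S1 = 83106; m = 17496; 17496 = 2^3 * 3^7; number of divisors = (3+1) * (7+1) = 32; answer 32
Part III: S2 = 32; d = 8; cross terms: (8*15 - -14*-25)=-230, (-14*22 - -16*15)=-68, (-16*40 - -39*22)=218, (-39*26 - -34*40)=346, (-34*-25 - 8*26)=642; twice the area = |908| = 908; area = 454; boundary points = 2 + 1 + 1 + 1 + 3 = 8; strictly interior points = area - boundary/2 + 1 = 451; answer 451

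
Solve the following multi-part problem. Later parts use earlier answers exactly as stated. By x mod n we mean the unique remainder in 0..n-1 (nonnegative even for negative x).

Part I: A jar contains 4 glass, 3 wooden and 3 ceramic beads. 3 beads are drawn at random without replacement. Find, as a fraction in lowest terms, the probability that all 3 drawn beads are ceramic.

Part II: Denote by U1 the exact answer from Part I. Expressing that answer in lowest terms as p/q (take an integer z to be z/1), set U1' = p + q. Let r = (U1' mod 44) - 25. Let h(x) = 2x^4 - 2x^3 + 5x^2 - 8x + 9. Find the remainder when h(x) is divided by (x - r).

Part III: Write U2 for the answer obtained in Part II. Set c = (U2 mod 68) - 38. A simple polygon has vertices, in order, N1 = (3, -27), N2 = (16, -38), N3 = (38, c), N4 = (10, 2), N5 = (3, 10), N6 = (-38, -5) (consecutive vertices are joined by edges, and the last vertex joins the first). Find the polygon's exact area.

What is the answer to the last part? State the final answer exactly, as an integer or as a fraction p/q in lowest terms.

1618

Part I: total draws C(10,3) = 120; favorable C(3,3) = 1; P = 1/120; answer 1/120
Part II: U1 = 1/120; threaded value p + q = 121; r = 8; remainder = value at the root: 2*(8)^4 - 2*(8)^3 + 5*(8)^2 - 8*(8)^1 + 9 = (8192) + (-1024) + (320) + (-64) + (9) = 7433; answer 7433
Part III: U2 = 7433; c = -17; cross terms: (3*-38 - 16*-27)=318, (16*-17 - 38*-38)=1172, (38*2 - 10*-17)=246, (10*10 - 3*2)=94, (3*-5 - -38*10)=365, (-38*-27 - 3*-5)=1041; twice the area = |3236| = 3236; area = 1618; answer 1618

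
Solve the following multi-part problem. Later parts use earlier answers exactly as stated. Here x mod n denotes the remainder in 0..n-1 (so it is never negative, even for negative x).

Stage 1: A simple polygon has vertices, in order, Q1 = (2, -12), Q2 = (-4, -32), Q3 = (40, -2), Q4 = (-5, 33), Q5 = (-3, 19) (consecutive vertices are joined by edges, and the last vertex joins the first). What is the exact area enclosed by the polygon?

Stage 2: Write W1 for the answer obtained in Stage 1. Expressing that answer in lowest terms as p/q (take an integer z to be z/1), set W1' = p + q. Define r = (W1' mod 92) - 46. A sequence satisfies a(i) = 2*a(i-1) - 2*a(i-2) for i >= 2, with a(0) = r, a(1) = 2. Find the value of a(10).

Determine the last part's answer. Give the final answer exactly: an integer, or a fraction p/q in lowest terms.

Stage 1: cross terms: (2*-32 - -4*-12)=-112, (-4*-2 - 40*-32)=1288, (40*33 - -5*-2)=1310, (-5*19 - -3*33)=4, (-3*-12 - 2*19)=-2; twice the area = |2488| = 2488; area = 1244; answer 1244
Stage 2: W1 = 1244; threaded value p + q = 1245; r = 3; a(2) = 2*(2) - 2*(3) = -2; iterating: a(2)=-2, a(3)=-8, a(4)=-12, a(5)=-8, a(6)=8, a(7)=32, a(8)=48, a(9)=32, a(10)=-32; answer -32

-32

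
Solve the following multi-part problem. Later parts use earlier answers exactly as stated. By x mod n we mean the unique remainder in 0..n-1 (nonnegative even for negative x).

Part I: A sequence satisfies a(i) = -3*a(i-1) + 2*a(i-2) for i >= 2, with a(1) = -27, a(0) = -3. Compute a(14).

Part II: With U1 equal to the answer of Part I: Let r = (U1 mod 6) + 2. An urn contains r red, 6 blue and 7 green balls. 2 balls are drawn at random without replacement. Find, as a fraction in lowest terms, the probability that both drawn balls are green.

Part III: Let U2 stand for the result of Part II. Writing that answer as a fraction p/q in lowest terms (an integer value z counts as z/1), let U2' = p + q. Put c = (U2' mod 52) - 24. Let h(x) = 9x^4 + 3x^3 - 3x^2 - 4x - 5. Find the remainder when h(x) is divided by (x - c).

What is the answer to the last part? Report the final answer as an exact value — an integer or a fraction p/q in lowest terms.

Part I: a(2) = -3*(-27) + 2*(-3) = 75; iterating: a(2)=75, a(3)=-279, a(4)=987, a(5)=-3519, a(6)=12531, a(7)=-44631, a(8)=158955, a(9)=-566127, a(10)=2016291, a(11)=-7181127, a(12)=25575963, a(13)=-91090143, a(14)=324422355; answer 324422355
Part II: U1 = 324422355; r = 5; total draws C(18,2) = 153; favorable C(7,2) = 21; P = 7/51; answer 7/51
Part III: U2 = 7/51; threaded value p + q = 58; c = -18; remainder = value at the root: 9*(-18)^4 + 3*(-18)^3 - 3*(-18)^2 - 4*(-18)^1 - 5 = (944784) + (-17496) + (-972) + (72) + (-5) = 926383; answer 926383

926383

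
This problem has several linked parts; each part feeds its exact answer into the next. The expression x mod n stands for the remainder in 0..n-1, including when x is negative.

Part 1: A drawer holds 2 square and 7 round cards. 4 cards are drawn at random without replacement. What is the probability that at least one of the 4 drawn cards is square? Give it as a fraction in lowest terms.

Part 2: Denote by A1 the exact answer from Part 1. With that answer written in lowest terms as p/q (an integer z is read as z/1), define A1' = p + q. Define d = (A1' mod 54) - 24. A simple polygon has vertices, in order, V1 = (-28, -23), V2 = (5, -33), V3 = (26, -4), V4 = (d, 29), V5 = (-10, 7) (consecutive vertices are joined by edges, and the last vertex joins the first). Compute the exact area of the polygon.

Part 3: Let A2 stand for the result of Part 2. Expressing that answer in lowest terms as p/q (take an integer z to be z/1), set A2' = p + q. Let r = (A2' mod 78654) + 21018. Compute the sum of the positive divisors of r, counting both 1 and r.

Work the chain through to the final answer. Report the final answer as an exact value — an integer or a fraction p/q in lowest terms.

30312

Part 1: total draws C(9,4) = 126; complement C(7,4) = 35; favorable 126 - 35 = 91; P = 13/18; answer 13/18
Part 2: A1 = 13/18; threaded value p + q = 31; d = 7; cross terms: (-28*-33 - 5*-23)=1039, (5*-4 - 26*-33)=838, (26*29 - 7*-4)=782, (7*7 - -10*29)=339, (-10*-23 - -28*7)=426; twice the area = |3424| = 3424; area = 1712; answer 1712
Part 3: A2 = 1712; threaded value p + q = 1713; r = 22731; 22731 = 3 * 7577; sigma = (1 + 3) * (1 + 7577) = 4 * 7578 = 30312; answer 30312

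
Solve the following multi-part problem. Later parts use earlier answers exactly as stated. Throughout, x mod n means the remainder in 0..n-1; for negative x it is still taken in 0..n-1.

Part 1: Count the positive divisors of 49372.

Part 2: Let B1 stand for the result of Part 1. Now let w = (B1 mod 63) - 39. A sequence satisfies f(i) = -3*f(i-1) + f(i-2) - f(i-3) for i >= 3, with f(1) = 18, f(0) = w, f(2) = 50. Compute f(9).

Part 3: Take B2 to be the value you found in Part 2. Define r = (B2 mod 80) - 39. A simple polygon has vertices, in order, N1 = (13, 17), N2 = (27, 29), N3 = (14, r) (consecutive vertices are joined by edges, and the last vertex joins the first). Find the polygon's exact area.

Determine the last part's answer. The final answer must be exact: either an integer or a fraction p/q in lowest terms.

Part 1: 49372 = 2^2 * 12343; number of divisors = (2+1) * (1+1) = 6; answer 6
Part 2: B1 = 6; w = -33; f(3) = -3*(50) + 1*(18) - 1*(-33) = -99; iterating: f(3)=-99, f(4)=329, f(5)=-1136, f(6)=3836, f(7)=-12973, f(8)=43891, f(9)=-148482; answer -148482
Part 3: B2 = -148482; r = 39; cross terms: (13*29 - 27*17)=-82, (27*39 - 14*29)=647, (14*17 - 13*39)=-269; twice the area = |296| = 296; area = 148; answer 148

148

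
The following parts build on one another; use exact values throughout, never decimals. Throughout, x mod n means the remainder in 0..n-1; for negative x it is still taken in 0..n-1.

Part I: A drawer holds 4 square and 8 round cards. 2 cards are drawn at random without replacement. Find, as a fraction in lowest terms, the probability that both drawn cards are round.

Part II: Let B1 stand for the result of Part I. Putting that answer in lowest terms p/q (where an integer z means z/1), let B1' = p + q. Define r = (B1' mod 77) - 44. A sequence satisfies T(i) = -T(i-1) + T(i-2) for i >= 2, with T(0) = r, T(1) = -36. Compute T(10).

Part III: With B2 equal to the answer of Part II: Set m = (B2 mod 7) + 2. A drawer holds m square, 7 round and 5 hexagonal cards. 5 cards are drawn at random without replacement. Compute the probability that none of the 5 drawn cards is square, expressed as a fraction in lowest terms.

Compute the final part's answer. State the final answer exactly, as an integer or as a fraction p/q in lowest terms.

Part I: total draws C(12,2) = 66; favorable C(8,2) = 28; P = 14/33; answer 14/33
Part II: B1 = 14/33; threaded value p + q = 47; r = 3; T(2) = -1*(-36) + 1*(3) = 39; iterating: T(2)=39, T(3)=-75, T(4)=114, T(5)=-189, T(6)=303, T(7)=-492, T(8)=795, T(9)=-1287, T(10)=2082; answer 2082
Part III: B2 = 2082; m = 5; total draws C(17,5) = 6188; favorable C(12,5) = 792; P = 198/1547; answer 198/1547

198/1547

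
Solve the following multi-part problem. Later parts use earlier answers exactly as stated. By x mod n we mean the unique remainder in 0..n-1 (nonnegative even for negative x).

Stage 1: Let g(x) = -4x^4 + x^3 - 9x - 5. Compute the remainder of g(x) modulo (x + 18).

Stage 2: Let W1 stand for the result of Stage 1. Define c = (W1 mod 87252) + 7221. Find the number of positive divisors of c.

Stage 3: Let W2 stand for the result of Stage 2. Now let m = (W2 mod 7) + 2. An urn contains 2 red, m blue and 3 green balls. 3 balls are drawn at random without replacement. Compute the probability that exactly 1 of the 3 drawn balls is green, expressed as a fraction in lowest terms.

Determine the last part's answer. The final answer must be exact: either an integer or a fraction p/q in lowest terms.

Stage 1: remainder = value at the root: -4*(-18)^4 + 1*(-18)^3 - 9*(-18)^1 - 5 = (-419904) + (-5832) + (162) + (-5) = -425579; answer -425579
Stage 2: W1 = -425579; c = 17902; 17902 = 2 * 8951; number of divisors = (1+1) * (1+1) = 4; answer 4
Stage 3: W2 = 4; m = 6; total draws C(11,3) = 165; favorable C(3,1)*C(8,2) = 84; P = 28/55; answer 28/55

28/55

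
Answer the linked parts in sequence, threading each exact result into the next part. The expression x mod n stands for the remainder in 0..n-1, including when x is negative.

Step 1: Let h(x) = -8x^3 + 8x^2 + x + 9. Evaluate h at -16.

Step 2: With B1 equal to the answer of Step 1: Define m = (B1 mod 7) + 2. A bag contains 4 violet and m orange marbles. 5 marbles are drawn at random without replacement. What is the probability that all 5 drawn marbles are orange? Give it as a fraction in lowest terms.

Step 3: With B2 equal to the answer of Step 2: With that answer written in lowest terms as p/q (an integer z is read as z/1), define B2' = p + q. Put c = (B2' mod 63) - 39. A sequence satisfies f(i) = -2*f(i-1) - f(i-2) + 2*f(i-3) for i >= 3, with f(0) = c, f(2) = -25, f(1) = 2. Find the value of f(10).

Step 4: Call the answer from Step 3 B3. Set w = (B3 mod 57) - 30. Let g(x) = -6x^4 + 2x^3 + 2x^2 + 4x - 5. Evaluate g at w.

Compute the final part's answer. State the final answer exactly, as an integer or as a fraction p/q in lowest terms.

Step 1: -8*(-16)^3 + 8*(-16)^2 + 1*(-16)^1 + 9 = (32768) + (2048) + (-16) + (9) = 34809; answer 34809
Step 2: B1 = 34809; m = 7; total draws C(11,5) = 462; favorable C(7,5) = 21; P = 1/22; answer 1/22
Step 3: B2 = 1/22; threaded value p + q = 23; c = -16; f(3) = -2*(-25) - 1*(2) + 2*(-16) = 16; iterating: f(3)=16, f(4)=-3, f(5)=-60, f(6)=155, f(7)=-256, f(8)=237, f(9)=92, f(10)=-933; answer -933
Step 4: B3 = -933; w = 6; -6*(6)^4 + 2*(6)^3 + 2*(6)^2 + 4*(6)^1 - 5 = (-7776) + (432) + (72) + (24) + (-5) = -7253; answer -7253

-7253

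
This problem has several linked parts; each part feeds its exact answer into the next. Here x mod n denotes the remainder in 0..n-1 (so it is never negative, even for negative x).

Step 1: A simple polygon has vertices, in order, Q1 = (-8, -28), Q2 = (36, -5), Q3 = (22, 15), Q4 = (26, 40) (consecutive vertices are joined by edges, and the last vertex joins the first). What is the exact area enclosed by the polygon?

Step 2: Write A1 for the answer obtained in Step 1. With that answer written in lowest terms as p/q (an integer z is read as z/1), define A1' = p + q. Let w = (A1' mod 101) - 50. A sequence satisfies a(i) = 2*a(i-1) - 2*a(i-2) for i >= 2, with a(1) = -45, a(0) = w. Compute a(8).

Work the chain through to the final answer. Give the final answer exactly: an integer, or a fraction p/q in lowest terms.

Step 1: cross terms: (-8*-5 - 36*-28)=1048, (36*15 - 22*-5)=650, (22*40 - 26*15)=490, (26*-28 - -8*40)=-408; twice the area = |1780| = 1780; area = 890; answer 890
Step 2: A1 = 890; threaded value p + q = 891; w = 33; a(2) = 2*(-45) - 2*(33) = -156; iterating: a(2)=-156, a(3)=-222, a(4)=-132, a(5)=180, a(6)=624, a(7)=888, a(8)=528; answer 528

528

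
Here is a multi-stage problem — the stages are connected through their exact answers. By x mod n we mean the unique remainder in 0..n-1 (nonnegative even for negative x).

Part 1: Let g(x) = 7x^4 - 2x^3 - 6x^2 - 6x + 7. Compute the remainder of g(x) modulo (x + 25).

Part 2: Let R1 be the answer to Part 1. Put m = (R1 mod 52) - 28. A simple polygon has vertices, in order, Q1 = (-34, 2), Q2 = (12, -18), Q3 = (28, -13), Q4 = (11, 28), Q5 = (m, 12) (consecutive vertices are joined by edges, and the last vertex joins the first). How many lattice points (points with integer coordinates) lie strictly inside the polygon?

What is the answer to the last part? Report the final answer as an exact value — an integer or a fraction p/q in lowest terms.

Part 1: remainder = value at the root: 7*(-25)^4 - 2*(-25)^3 - 6*(-25)^2 - 6*(-25)^1 + 7 = (2734375) + (31250) + (-3750) + (150) + (7) = 2762032; answer 2762032
Part 2: R1 = 2762032; m = -28; cross terms: (-34*-18 - 12*2)=588, (12*-13 - 28*-18)=348, (28*28 - 11*-13)=927, (11*12 - -28*28)=916, (-28*2 - -34*12)=352; twice the area = |3131| = 3131; area = 3131/2; boundary points = 2 + 1 + 1 + 1 + 2 = 7; strictly interior points = area - boundary/2 + 1 = 1563; answer 1563

1563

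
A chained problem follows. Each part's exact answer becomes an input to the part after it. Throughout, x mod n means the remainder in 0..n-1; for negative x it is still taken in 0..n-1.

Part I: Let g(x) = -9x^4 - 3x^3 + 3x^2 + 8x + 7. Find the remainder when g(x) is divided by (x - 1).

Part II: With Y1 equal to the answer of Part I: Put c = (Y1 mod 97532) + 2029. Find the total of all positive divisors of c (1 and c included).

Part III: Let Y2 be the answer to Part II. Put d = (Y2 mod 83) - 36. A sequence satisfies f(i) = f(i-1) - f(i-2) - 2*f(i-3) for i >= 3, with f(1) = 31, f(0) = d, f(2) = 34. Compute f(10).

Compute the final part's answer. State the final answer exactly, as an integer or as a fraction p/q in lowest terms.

-2513

Part I: remainder = value at the root: -9*(1)^4 - 3*(1)^3 + 3*(1)^2 + 8*(1)^1 + 7 = (-9) + (-3) + (3) + (8) + (7) = 6; answer 6
Part II: Y1 = 6; c = 2035; 2035 = 5 * 11 * 37; sigma = (1 + 5) * (1 + 11) * (1 + 37) = 6 * 12 * 38 = 2736; answer 2736
Part III: Y2 = 2736; d = 44; f(3) = 1*(34) - 1*(31) - 2*(44) = -85; iterating: f(3)=-85, f(4)=-181, f(5)=-164, f(6)=187, f(7)=713, f(8)=854, f(9)=-233, f(10)=-2513; answer -2513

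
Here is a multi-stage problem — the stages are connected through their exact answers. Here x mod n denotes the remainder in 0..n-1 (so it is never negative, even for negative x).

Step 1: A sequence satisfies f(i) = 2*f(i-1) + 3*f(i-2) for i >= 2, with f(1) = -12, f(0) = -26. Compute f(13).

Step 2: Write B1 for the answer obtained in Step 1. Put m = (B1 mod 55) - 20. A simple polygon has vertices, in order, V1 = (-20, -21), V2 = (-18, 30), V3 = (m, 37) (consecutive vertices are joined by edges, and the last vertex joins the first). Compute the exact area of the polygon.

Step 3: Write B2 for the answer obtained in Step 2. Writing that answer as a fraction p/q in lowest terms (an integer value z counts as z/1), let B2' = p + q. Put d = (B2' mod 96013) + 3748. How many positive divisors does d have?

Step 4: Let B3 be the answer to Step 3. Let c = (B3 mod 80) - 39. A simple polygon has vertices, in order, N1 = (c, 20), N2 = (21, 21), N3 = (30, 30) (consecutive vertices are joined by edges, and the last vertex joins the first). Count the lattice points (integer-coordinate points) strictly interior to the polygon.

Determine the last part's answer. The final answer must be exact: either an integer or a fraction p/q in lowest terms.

252

Step 1: f(2) = 2*(-12) + 3*(-26) = -102; iterating: f(2)=-102, f(3)=-240, f(4)=-786, f(5)=-2292, f(6)=-6942, f(7)=-20760, f(8)=-62346, f(9)=-186972, f(10)=-560982, f(11)=-1682880, f(12)=-5048706, f(13)=-15146052; answer -15146052
Step 2: B1 = -15146052; m = -7; cross terms: (-20*30 - -18*-21)=-978, (-18*37 - -7*30)=-456, (-7*-21 - -20*37)=887; twice the area = |-547| = 547; area = 547/2; answer 547/2
Step 3: B2 = 547/2; threaded value p + q = 549; d = 4297; 4297 is prime, so its only divisors are 1 and 4297; count = 2; answer 2
Step 4: B3 = 2; c = -37; cross terms: (-37*21 - 21*20)=-1197, (21*30 - 30*21)=0, (30*20 - -37*30)=1710; twice the area = |513| = 513; area = 513/2; boundary points = 1 + 9 + 1 = 11; strictly interior points = area - boundary/2 + 1 = 252; answer 252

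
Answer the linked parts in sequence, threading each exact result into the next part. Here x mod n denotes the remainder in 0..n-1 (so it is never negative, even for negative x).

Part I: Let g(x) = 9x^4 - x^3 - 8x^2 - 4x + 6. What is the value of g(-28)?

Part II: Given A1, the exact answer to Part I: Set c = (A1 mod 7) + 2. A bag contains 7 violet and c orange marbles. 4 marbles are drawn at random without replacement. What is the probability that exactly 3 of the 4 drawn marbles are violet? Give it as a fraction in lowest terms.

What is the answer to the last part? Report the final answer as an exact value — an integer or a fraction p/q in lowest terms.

Part I: 9*(-28)^4 - 1*(-28)^3 - 8*(-28)^2 - 4*(-28)^1 + 6 = (5531904) + (21952) + (-6272) + (112) + (6) = 5547702; answer 5547702
Part II: A1 = 5547702; c = 8; total draws C(15,4) = 1365; favorable C(7,3)*C(8,1) = 280; P = 8/39; answer 8/39

8/39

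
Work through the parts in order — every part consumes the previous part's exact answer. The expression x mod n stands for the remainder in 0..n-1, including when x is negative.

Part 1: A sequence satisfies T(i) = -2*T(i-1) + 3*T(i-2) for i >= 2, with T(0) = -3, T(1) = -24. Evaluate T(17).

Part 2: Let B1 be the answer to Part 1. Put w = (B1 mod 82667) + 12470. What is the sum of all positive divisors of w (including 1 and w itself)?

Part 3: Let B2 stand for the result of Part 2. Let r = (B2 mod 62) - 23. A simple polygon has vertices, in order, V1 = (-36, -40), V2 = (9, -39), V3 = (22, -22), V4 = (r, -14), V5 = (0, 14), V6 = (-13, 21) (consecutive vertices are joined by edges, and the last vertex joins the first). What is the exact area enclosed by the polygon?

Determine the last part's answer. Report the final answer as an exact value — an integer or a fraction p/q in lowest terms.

1733

Part 1: T(2) = -2*(-24) + 3*(-3) = 39; iterating: T(2)=39, T(3)=-150, T(4)=417, T(5)=-1284, T(6)=3819, T(7)=-11490, T(8)=34437, T(9)=-103344, T(10)=309999, T(11)=-930030, T(12)=2790057, T(13)=-8370204, T(14)=25110579, T(15)=-75331770, T(16)=225995277, T(17)=-677985864; answer -677985864
Part 2: B1 = -677985864; w = 61340; 61340 = 2^2 * 5 * 3067; sigma = (1 + 2 + 4) * (1 + 5) * (1 + 3067) = 7 * 6 * 3068 = 128856; answer 128856
Part 3: B2 = 128856; r = -3; cross terms: (-36*-39 - 9*-40)=1764, (9*-22 - 22*-39)=660, (22*-14 - -3*-22)=-374, (-3*14 - 0*-14)=-42, (0*21 - -13*14)=182, (-13*-40 - -36*21)=1276; twice the area = |3466| = 3466; area = 1733; answer 1733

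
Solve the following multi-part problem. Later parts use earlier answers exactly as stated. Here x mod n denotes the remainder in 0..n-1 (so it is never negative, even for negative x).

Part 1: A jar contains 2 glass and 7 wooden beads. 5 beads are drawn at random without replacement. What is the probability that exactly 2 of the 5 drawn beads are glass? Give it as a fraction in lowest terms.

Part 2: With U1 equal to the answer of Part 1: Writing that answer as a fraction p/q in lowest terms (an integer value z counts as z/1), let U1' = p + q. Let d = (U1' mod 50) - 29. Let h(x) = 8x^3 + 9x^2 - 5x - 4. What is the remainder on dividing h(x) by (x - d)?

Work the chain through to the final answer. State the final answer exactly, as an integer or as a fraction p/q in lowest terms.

Part 1: total draws C(9,5) = 126; favorable C(2,2)*C(7,3) = 35; P = 5/18; answer 5/18
Part 2: U1 = 5/18; threaded value p + q = 23; d = -6; remainder = value at the root: 8*(-6)^3 + 9*(-6)^2 - 5*(-6)^1 - 4 = (-1728) + (324) + (30) + (-4) = -1378; answer -1378

-1378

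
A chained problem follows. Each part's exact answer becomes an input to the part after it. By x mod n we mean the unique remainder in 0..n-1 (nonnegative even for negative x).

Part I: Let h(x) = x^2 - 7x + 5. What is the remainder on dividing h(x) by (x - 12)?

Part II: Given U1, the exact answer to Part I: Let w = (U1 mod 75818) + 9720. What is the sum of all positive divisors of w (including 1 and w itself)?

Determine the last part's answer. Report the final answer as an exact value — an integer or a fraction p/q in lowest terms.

Part I: remainder = value at the root: 1*(12)^2 - 7*(12)^1 + 5 = (144) + (-84) + (5) = 65; answer 65
Part II: U1 = 65; w = 9785; 9785 = 5 * 19 * 103; sigma = (1 + 5) * (1 + 19) * (1 + 103) = 6 * 20 * 104 = 12480; answer 12480

12480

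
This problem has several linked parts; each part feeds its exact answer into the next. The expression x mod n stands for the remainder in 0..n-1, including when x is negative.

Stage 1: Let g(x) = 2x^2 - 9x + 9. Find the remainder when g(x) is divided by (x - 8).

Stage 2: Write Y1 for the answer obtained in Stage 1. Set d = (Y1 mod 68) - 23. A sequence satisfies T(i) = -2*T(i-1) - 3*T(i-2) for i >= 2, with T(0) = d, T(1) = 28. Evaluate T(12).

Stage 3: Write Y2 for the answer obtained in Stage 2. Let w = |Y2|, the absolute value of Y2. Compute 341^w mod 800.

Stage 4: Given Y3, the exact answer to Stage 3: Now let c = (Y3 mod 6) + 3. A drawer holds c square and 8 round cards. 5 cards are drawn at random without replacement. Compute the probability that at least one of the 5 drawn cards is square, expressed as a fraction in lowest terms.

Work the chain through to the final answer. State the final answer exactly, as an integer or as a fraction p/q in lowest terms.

92/99

Stage 1: remainder = value at the root: 2*(8)^2 - 9*(8)^1 + 9 = (128) + (-72) + (9) = 65; answer 65
Stage 2: Y1 = 65; d = 42; T(2) = -2*(28) - 3*(42) = -182; iterating: T(2)=-182, T(3)=280, T(4)=-14, T(5)=-812, T(6)=1666, T(7)=-896, T(8)=-3206, T(9)=9100, T(10)=-8582, T(11)=-10136, T(12)=46018; answer 46018
Stage 3: Y2 = 46018; w = 46018; squarings mod 800: 341^1=341, 341^2=281, 341^4=561, 341^8=321, 341^16=641, 341^32=481, 341^64=161, 341^128=321, 341^256=641, 341^512=481, 341^1024=161, 341^2048=321, 341^4096=641, 341^8192=481, 341^16384=161, 341^32768=321; 341^46018 = 341^2 * 341^64 * 341^128 * 341^256 * 341^512 * 341^4096 * 341^8192 * 341^32768 = 121 (mod 800); answer 121
Stage 4: Y3 = 121; c = 4; total draws C(12,5) = 792; complement C(8,5) = 56; favorable 792 - 56 = 736; P = 92/99; answer 92/99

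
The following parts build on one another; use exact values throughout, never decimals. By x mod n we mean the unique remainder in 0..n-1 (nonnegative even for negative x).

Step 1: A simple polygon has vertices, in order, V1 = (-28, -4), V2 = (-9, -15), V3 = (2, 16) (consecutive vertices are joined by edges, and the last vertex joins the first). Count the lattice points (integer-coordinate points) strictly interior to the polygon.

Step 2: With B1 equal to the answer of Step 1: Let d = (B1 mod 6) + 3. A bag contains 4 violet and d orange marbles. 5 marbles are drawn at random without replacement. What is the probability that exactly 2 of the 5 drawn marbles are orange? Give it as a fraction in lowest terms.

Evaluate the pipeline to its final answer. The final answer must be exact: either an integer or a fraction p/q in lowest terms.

20/63

Step 1: cross terms: (-28*-15 - -9*-4)=384, (-9*16 - 2*-15)=-114, (2*-4 - -28*16)=440; twice the area = |710| = 710; area = 355; boundary points = 1 + 1 + 10 = 12; strictly interior points = area - boundary/2 + 1 = 350; answer 350
Step 2: B1 = 350; d = 5; total draws C(9,5) = 126; favorable C(5,2)*C(4,3) = 40; P = 20/63; answer 20/63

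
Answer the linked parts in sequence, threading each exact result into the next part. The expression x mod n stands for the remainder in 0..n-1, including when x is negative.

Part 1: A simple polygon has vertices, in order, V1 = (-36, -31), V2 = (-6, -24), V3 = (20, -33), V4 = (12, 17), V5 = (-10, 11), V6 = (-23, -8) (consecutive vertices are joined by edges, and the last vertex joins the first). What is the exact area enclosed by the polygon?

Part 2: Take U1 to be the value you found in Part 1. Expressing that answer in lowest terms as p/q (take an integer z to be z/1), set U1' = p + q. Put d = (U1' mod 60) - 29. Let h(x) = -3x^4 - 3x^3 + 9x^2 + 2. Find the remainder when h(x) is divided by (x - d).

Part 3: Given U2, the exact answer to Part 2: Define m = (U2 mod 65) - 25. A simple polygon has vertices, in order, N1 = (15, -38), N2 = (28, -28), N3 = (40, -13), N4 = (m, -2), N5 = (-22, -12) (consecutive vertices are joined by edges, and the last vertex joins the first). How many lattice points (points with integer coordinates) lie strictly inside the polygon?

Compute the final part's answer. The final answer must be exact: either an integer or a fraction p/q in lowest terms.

Part 1: cross terms: (-36*-24 - -6*-31)=678, (-6*-33 - 20*-24)=678, (20*17 - 12*-33)=736, (12*11 - -10*17)=302, (-10*-8 - -23*11)=333, (-23*-31 - -36*-8)=425; twice the area = |3152| = 3152; area = 1576; answer 1576
Part 2: U1 = 1576; threaded value p + q = 1577; d = -12; remainder = value at the root: -3*(-12)^4 - 3*(-12)^3 + 9*(-12)^2 + 2 = (-62208) + (5184) + (1296) + (2) = -55726; answer -55726
Part 3: U2 = -55726; m = 19; cross terms: (15*-28 - 28*-38)=644, (28*-13 - 40*-28)=756, (40*-2 - 19*-13)=167, (19*-12 - -22*-2)=-272, (-22*-38 - 15*-12)=1016; twice the area = |2311| = 2311; area = 2311/2; boundary points = 1 + 3 + 1 + 1 + 1 = 7; strictly interior points = area - boundary/2 + 1 = 1153; answer 1153

1153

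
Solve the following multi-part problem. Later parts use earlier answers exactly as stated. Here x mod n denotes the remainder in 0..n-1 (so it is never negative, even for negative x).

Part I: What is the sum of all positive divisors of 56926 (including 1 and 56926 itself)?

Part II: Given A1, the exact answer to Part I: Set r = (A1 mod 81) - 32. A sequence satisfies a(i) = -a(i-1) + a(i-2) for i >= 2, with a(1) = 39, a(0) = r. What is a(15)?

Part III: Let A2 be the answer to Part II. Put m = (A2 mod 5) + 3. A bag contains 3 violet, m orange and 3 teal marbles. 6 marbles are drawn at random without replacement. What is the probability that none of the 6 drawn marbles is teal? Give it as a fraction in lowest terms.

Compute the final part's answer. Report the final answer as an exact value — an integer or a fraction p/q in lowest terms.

1/11

Part I: 56926 = 2 * 28463; sigma = (1 + 2) * (1 + 28463) = 3 * 28464 = 85392; answer 85392
Part II: A1 = 85392; r = -14; a(2) = -1*(39) + 1*(-14) = -53; iterating: a(2)=-53, a(3)=92, a(4)=-145, a(5)=237, a(6)=-382, a(7)=619, a(8)=-1001, a(9)=1620, a(10)=-2621, a(11)=4241, a(12)=-6862, a(13)=11103, a(14)=-17965, a(15)=29068; answer 29068
Part III: A2 = 29068; m = 6; total draws C(12,6) = 924; favorable C(9,6) = 84; P = 1/11; answer 1/11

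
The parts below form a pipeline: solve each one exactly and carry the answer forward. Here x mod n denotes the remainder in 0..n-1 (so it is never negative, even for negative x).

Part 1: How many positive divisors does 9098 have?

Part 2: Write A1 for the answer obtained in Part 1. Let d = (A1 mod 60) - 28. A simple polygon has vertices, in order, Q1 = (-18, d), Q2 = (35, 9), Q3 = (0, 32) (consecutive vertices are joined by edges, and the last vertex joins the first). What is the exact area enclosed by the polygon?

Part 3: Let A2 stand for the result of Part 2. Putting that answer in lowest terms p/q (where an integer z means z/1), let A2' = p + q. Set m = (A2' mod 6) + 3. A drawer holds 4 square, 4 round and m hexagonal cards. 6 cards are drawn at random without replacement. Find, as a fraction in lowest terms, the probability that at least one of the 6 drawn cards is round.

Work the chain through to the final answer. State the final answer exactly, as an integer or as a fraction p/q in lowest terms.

Part 1: 9098 = 2 * 4549; number of divisors = (1+1) * (1+1) = 4; answer 4
Part 2: A1 = 4; d = -24; cross terms: (-18*9 - 35*-24)=678, (35*32 - 0*9)=1120, (0*-24 - -18*32)=576; twice the area = |2374| = 2374; area = 1187; answer 1187
Part 3: A2 = 1187; threaded value p + q = 1188; m = 3; total draws C(11,6) = 462; complement C(7,6) = 7; favorable 462 - 7 = 455; P = 65/66; answer 65/66

65/66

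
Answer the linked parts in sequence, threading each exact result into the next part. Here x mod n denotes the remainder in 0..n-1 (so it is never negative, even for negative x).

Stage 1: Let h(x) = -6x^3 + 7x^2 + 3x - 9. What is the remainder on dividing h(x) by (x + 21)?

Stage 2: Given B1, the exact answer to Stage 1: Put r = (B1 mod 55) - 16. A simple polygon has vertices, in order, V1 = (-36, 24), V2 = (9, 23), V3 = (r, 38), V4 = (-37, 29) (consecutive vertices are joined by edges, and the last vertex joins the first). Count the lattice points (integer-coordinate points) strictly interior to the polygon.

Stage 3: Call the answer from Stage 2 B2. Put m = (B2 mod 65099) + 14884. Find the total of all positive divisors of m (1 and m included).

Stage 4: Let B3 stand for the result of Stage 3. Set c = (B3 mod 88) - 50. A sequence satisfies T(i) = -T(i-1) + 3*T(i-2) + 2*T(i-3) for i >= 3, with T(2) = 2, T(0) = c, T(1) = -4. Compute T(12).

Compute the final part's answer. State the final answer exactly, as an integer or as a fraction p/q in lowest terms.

Stage 1: remainder = value at the root: -6*(-21)^3 + 7*(-21)^2 + 3*(-21)^1 - 9 = (55566) + (3087) + (-63) + (-9) = 58581; answer 58581
Stage 2: B1 = 58581; r = -10; cross terms: (-36*23 - 9*24)=-1044, (9*38 - -10*23)=572, (-10*29 - -37*38)=1116, (-37*24 - -36*29)=156; twice the area = |800| = 800; area = 400; boundary points = 1 + 1 + 9 + 1 = 12; strictly interior points = area - boundary/2 + 1 = 395; answer 395
Stage 3: B2 = 395; m = 15279; 15279 = 3 * 11 * 463; sigma = (1 + 3) * (1 + 11) * (1 + 463) = 4 * 12 * 464 = 22272; answer 22272
Stage 4: B3 = 22272; c = -42; T(3) = -1*(2) + 3*(-4) + 2*(-42) = -98; iterating: T(3)=-98, T(4)=96, T(5)=-386, T(6)=478, T(7)=-1444, T(8)=2106, T(9)=-5482, T(10)=8912, T(11)=-21146, T(12)=36918; answer 36918

36918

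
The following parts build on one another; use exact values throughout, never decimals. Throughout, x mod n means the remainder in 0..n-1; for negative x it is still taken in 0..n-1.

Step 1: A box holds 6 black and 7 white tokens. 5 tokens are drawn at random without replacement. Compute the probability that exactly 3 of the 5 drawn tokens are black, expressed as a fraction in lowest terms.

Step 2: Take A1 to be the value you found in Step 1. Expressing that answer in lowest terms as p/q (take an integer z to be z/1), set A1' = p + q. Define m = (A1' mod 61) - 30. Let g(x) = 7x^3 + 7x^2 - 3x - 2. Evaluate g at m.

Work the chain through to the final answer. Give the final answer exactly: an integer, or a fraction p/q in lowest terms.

Step 1: total draws C(13,5) = 1287; favorable C(6,3)*C(7,2) = 420; P = 140/429; answer 140/429
Step 2: A1 = 140/429; threaded value p + q = 569; m = -10; 7*(-10)^3 + 7*(-10)^2 - 3*(-10)^1 - 2 = (-7000) + (700) + (30) + (-2) = -6272; answer -6272

-6272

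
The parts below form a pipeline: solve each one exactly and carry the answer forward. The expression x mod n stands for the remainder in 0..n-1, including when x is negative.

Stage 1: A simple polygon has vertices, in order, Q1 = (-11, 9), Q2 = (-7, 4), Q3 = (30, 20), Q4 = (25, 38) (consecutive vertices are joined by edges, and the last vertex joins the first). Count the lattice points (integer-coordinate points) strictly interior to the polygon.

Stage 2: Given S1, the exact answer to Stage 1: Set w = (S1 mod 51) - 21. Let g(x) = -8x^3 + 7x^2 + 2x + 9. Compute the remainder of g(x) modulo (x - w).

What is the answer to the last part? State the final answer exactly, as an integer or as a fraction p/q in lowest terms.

Stage 1: cross terms: (-11*4 - -7*9)=19, (-7*20 - 30*4)=-260, (30*38 - 25*20)=640, (25*9 - -11*38)=643; twice the area = |1042| = 1042; area = 521; boundary points = 1 + 1 + 1 + 1 = 4; strictly interior points = area - boundary/2 + 1 = 520; answer 520
Stage 2: S1 = 520; w = -11; remainder = value at the root: -8*(-11)^3 + 7*(-11)^2 + 2*(-11)^1 + 9 = (10648) + (847) + (-22) + (9) = 11482; answer 11482

11482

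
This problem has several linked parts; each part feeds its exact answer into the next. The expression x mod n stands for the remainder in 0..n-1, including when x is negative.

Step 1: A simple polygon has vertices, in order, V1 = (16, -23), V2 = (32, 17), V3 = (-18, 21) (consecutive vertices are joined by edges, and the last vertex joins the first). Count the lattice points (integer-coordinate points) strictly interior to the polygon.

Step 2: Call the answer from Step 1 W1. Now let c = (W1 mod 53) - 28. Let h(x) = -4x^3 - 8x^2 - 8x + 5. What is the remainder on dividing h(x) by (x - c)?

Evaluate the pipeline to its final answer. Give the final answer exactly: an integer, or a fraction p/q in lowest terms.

1605

Step 1: cross terms: (16*17 - 32*-23)=1008, (32*21 - -18*17)=978, (-18*-23 - 16*21)=78; twice the area = |2064| = 2064; area = 1032; boundary points = 8 + 2 + 2 = 12; strictly interior points = area - boundary/2 + 1 = 1027; answer 1027
Step 2: W1 = 1027; c = -8; remainder = value at the root: -4*(-8)^3 - 8*(-8)^2 - 8*(-8)^1 + 5 = (2048) + (-512) + (64) + (5) = 1605; answer 1605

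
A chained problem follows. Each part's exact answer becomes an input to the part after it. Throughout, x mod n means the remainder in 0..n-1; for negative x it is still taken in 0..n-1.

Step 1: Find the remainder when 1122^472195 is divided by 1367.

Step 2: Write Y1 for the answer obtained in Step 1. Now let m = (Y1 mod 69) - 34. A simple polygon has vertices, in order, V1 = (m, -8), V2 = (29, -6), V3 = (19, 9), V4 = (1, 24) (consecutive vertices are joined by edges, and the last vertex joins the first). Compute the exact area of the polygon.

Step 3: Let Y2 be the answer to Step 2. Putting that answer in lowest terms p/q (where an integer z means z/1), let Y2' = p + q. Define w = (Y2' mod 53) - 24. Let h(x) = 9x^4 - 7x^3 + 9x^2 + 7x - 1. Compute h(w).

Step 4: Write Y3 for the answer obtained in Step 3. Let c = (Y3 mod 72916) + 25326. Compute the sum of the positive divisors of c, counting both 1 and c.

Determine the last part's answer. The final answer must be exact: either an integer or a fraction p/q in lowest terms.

Step 1: squarings mod 1367: 1122^1=1122, 1122^2=1244, 1122^4=92, 1122^8=262, 1122^16=294, 1122^32=315, 1122^64=801, 1122^128=478, 1122^256=195, 1122^512=1116, 1122^1024=119, 1122^2048=491, 1122^4096=489, 1122^8192=1263, 1122^16384=1247, 1122^32768=730, 1122^65536=1137, 1122^131072=954, 1122^262144=1061; 1122^472195 = 1122^1 * 1122^2 * 1122^128 * 1122^1024 * 1122^4096 * 1122^8192 * 1122^65536 * 1122^131072 * 1122^262144 = 853 (mod 1367); answer 853
Step 2: Y1 = 853; m = -9; cross terms: (-9*-6 - 29*-8)=286, (29*9 - 19*-6)=375, (19*24 - 1*9)=447, (1*-8 - -9*24)=208; twice the area = |1316| = 1316; area = 658; answer 658
Step 3: Y2 = 658; threaded value p + q = 659; w = -1; 9*(-1)^4 - 7*(-1)^3 + 9*(-1)^2 + 7*(-1)^1 - 1 = (9) + (7) + (9) + (-7) + (-1) = 17; answer 17
Step 4: Y3 = 17; c = 25343; 25343 is prime, so its only divisors are 1 and 25343; sigma = 1 + 25343 = 25344; answer 25344

25344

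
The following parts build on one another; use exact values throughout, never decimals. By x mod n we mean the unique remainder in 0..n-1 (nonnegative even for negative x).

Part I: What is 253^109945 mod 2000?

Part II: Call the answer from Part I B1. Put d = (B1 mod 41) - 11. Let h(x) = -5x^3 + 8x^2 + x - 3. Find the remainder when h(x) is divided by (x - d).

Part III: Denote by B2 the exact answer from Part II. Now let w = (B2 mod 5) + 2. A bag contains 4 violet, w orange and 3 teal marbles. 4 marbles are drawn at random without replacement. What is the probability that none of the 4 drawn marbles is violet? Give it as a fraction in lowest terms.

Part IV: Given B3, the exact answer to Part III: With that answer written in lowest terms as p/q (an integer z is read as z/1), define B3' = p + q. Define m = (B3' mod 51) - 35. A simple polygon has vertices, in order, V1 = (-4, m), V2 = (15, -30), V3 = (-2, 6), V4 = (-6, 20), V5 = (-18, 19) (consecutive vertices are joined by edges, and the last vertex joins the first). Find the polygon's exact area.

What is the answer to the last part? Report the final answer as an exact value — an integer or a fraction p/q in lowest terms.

564

Part I: squarings mod 2000: 253^1=253, 253^2=9, 253^4=81, 253^8=561, 253^16=721, 253^32=1841, 253^64=1281, 253^128=961, 253^256=1521, 253^512=1441, 253^1024=481, 253^2048=1361, 253^4096=321, 253^8192=1041, 253^16384=1681, 253^32768=1761, 253^65536=1121; 253^109945 = 253^1 * 253^8 * 253^16 * 253^32 * 253^64 * 253^256 * 253^1024 * 253^2048 * 253^8192 * 253^32768 * 253^65536 = 893 (mod 2000); answer 893
Part II: B1 = 893; d = 21; remainder = value at the root: -5*(21)^3 + 8*(21)^2 + 1*(21)^1 - 3 = (-46305) + (3528) + (21) + (-3) = -42759; answer -42759
Part III: B2 = -42759; w = 3; total draws C(10,4) = 210; favorable C(6,4) = 15; P = 1/14; answer 1/14
Part IV: B3 = 1/14; threaded value p + q = 15; m = -20; cross terms: (-4*-30 - 15*-20)=420, (15*6 - -2*-30)=30, (-2*20 - -6*6)=-4, (-6*19 - -18*20)=246, (-18*-20 - -4*19)=436; twice the area = |1128| = 1128; area = 564; answer 564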